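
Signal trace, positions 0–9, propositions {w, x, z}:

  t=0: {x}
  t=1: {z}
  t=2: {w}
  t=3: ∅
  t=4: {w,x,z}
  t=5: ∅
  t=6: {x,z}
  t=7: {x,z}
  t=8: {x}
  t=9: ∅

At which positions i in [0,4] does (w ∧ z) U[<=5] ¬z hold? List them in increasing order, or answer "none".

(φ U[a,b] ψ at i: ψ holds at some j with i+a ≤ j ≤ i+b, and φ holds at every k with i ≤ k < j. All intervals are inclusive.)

Evaluate at each i in [0,4]:
  i=0: ✓ (rhs at j=0)
  i=1: ✗ (lhs fails at k=1 before rhs at j=2)
  i=2: ✓ (rhs at j=2)
  i=3: ✓ (rhs at j=3)
  i=4: ✓ (rhs at j=5; lhs holds on [4,4])

0, 2, 3, 4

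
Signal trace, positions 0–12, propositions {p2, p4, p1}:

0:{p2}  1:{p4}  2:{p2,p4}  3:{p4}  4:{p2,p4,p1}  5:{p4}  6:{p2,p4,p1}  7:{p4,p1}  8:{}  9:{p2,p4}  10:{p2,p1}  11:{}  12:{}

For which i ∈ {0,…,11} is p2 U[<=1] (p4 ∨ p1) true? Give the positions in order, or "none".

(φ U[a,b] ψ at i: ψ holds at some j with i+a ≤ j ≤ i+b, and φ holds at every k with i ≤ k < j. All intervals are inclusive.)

0, 1, 2, 3, 4, 5, 6, 7, 9, 10

Evaluate at each i in [0,11]:
  i=0: ✓ (rhs at j=1; lhs holds on [0,0])
  i=1: ✓ (rhs at j=1)
  i=2: ✓ (rhs at j=2)
  i=3: ✓ (rhs at j=3)
  i=4: ✓ (rhs at j=4)
  i=5: ✓ (rhs at j=5)
  i=6: ✓ (rhs at j=6)
  i=7: ✓ (rhs at j=7)
  i=8: ✗ (lhs fails at k=8 before rhs at j=9)
  i=9: ✓ (rhs at j=9)
  i=10: ✓ (rhs at j=10)
  i=11: ✗ (no rhs in [11,12])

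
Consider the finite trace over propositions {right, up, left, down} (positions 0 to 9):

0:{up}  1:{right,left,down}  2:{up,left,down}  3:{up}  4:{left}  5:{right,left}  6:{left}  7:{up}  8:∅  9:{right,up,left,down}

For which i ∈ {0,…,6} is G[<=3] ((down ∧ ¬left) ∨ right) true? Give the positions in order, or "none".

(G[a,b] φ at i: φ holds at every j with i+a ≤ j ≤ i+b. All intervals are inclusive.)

Evaluate at each i in [0,6]:
  i=0: ✗ (fails at j=0)
  i=1: ✗ (fails at j=2)
  i=2: ✗ (fails at j=2)
  i=3: ✗ (fails at j=3)
  i=4: ✗ (fails at j=4)
  i=5: ✗ (fails at j=6)
  i=6: ✗ (fails at j=6)

none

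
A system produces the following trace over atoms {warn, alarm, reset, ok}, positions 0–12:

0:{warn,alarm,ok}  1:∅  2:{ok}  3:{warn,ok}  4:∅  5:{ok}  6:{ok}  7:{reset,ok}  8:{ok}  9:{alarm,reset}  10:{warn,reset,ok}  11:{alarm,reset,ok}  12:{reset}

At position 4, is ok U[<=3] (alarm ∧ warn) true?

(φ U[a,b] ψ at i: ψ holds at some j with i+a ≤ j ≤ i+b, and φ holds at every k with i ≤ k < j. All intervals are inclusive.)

Need some j in [4,7] with (alarm ∧ warn), and ok at every k in [4,j-1].
  j=4: (alarm ∧ warn) false.
  j=5: (alarm ∧ warn) false.
  j=6: (alarm ∧ warn) false.
  j=7: (alarm ∧ warn) false.
No j in the window works → until fails.

False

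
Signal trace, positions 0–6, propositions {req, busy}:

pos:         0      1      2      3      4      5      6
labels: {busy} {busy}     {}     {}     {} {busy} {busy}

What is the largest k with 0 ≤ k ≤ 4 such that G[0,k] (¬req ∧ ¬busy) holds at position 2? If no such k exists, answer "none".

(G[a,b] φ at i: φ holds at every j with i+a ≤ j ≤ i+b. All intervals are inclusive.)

2

(¬req ∧ ¬busy) must hold from j=2 onward; find where it first fails.
  j=2: holds
  j=3: holds
  j=4: holds
  j=5: fails
Holds on [2,4], so largest k = 2.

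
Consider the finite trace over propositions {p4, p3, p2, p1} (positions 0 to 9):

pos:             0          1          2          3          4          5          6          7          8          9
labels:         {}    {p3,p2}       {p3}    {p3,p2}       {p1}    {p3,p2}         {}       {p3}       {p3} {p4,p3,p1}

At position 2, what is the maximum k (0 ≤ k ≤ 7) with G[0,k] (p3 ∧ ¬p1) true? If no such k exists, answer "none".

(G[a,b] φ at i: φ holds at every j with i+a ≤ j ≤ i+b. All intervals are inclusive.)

1

(p3 ∧ ¬p1) must hold from j=2 onward; find where it first fails.
  j=2: holds
  j=3: holds
  j=4: fails
Holds on [2,3], so largest k = 1.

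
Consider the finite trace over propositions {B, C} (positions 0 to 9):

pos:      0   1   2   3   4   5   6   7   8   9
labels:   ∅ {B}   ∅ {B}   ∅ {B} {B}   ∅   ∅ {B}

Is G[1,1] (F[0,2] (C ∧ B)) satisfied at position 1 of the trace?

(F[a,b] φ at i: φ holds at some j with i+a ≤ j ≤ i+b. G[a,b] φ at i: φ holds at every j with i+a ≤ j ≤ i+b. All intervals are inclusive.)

Check F[0,2] (C ∧ B) at every j in [2,2]:
  j=2: fails (none in [2,4])
Fails at j=2 → formula fails.

False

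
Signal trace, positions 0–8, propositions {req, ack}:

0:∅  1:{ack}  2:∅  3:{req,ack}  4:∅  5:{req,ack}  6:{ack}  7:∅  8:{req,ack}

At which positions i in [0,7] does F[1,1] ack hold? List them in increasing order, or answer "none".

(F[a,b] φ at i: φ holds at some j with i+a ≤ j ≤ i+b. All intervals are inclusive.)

0, 2, 4, 5, 7

Evaluate at each i in [0,7]:
  i=0: ✓ (witness j=1)
  i=1: ✗ (none in [2,2])
  i=2: ✓ (witness j=3)
  i=3: ✗ (none in [4,4])
  i=4: ✓ (witness j=5)
  i=5: ✓ (witness j=6)
  i=6: ✗ (none in [7,7])
  i=7: ✓ (witness j=8)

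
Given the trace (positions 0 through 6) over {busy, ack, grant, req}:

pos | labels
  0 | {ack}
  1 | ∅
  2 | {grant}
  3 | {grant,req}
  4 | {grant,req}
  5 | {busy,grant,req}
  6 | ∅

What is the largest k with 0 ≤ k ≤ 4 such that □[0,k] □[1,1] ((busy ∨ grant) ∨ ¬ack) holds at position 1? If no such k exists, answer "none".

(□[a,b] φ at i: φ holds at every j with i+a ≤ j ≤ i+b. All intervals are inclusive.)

□[1,1] ((busy ∨ grant) ∨ ¬ack) must hold from j=1 onward; find where it first fails.
  j=1: holds
  j=2: holds
  j=3: holds
  j=4: holds
  j=5: holds
Holds through j=5; largest k = 4.

4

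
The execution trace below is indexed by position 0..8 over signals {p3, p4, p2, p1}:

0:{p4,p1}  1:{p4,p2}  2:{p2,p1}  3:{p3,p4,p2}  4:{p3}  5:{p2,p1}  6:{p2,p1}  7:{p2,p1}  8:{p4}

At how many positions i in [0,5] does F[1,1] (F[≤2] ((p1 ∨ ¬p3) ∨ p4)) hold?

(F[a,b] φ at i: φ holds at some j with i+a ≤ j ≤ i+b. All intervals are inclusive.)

Evaluate at each i in [0,5]:
  i=0: ✓ (witness j=1)
  i=1: ✓ (witness j=2)
  i=2: ✓ (witness j=3)
  i=3: ✓ (witness j=4)
  i=4: ✓ (witness j=5)
  i=5: ✓ (witness j=6)
Positions where it holds: {0, 1, 2, 3, 4, 5} → 6.

6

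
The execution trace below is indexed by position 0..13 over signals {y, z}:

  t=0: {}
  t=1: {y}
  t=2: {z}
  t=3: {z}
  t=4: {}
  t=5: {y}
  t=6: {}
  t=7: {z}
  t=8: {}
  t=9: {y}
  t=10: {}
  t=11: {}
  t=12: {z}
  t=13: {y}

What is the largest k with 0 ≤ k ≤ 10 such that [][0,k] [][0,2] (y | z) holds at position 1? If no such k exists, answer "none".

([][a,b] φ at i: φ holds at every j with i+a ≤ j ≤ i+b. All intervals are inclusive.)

0

[][0,2] (y | z) must hold from j=1 onward; find where it first fails.
  j=1: holds
  j=2: fails
Holds on [1,1], so largest k = 0.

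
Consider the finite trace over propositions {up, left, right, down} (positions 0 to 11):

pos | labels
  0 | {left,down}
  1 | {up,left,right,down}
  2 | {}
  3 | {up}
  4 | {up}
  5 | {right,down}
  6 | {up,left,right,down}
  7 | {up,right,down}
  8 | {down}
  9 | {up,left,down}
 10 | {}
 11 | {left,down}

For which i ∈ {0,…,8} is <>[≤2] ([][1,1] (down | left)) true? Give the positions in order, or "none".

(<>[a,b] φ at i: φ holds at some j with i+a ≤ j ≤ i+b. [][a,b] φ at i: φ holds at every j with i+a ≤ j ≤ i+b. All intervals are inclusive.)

0, 2, 3, 4, 5, 6, 7, 8

Evaluate at each i in [0,8]:
  i=0: ✓ (witness j=0)
  i=1: ✗ (none in [1,3])
  i=2: ✓ (witness j=4)
  i=3: ✓ (witness j=4)
  i=4: ✓ (witness j=4)
  i=5: ✓ (witness j=5)
  i=6: ✓ (witness j=6)
  i=7: ✓ (witness j=7)
  i=8: ✓ (witness j=8)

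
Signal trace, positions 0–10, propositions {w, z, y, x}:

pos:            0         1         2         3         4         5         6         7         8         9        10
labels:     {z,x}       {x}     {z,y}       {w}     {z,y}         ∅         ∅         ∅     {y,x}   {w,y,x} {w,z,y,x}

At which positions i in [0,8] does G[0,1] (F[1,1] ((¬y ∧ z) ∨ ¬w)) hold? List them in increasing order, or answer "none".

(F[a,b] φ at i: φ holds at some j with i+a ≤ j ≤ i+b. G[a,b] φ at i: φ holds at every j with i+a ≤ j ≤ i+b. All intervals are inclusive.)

Evaluate at each i in [0,8]:
  i=0: ✓ (all of [0,1])
  i=1: ✗ (fails at j=2)
  i=2: ✗ (fails at j=2)
  i=3: ✓ (all of [3,4])
  i=4: ✓ (all of [4,5])
  i=5: ✓ (all of [5,6])
  i=6: ✓ (all of [6,7])
  i=7: ✗ (fails at j=8)
  i=8: ✗ (fails at j=8)

0, 3, 4, 5, 6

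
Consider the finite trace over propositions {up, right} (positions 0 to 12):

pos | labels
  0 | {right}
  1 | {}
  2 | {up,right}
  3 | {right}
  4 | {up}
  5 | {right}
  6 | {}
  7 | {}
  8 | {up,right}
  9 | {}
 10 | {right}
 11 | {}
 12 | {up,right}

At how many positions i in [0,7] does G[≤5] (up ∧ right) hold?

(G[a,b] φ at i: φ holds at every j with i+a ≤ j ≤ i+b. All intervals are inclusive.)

0

Evaluate at each i in [0,7]:
  i=0: ✗ (fails at j=0)
  i=1: ✗ (fails at j=1)
  i=2: ✗ (fails at j=3)
  i=3: ✗ (fails at j=3)
  i=4: ✗ (fails at j=4)
  i=5: ✗ (fails at j=5)
  i=6: ✗ (fails at j=6)
  i=7: ✗ (fails at j=7)
Positions where it holds: {} → 0.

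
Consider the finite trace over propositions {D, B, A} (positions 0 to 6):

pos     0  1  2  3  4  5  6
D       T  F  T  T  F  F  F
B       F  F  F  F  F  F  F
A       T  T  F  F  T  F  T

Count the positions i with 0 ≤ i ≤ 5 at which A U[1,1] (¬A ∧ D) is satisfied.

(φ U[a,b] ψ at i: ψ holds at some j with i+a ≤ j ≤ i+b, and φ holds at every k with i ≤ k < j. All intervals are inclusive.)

Evaluate at each i in [0,5]:
  i=0: ✗ (no rhs in [1,1])
  i=1: ✓ (rhs at j=2; lhs holds on [1,1])
  i=2: ✗ (lhs fails at k=2 before rhs at j=3)
  i=3: ✗ (no rhs in [4,4])
  i=4: ✗ (no rhs in [5,5])
  i=5: ✗ (no rhs in [6,6])
Positions where it holds: {1} → 1.

1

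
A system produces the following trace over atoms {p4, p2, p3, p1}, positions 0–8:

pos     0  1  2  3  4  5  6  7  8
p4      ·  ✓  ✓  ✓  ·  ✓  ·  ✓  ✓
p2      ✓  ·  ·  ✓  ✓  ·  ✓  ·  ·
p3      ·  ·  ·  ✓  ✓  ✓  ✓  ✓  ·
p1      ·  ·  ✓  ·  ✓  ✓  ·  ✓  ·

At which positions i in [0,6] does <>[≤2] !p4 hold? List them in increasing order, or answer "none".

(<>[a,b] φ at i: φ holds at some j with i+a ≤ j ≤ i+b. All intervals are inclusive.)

Evaluate at each i in [0,6]:
  i=0: ✓ (witness j=0)
  i=1: ✗ (none in [1,3])
  i=2: ✓ (witness j=4)
  i=3: ✓ (witness j=4)
  i=4: ✓ (witness j=4)
  i=5: ✓ (witness j=6)
  i=6: ✓ (witness j=6)

0, 2, 3, 4, 5, 6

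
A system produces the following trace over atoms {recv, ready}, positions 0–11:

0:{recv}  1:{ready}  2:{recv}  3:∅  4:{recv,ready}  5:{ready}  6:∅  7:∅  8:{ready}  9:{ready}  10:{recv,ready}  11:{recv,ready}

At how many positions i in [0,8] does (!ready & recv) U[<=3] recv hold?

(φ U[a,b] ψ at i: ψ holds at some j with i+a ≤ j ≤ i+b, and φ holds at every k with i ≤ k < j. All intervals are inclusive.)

Evaluate at each i in [0,8]:
  i=0: ✓ (rhs at j=0)
  i=1: ✗ (lhs fails at k=1 before rhs at j=2)
  i=2: ✓ (rhs at j=2)
  i=3: ✗ (lhs fails at k=3 before rhs at j=4)
  i=4: ✓ (rhs at j=4)
  i=5: ✗ (no rhs in [5,8])
  i=6: ✗ (no rhs in [6,9])
  i=7: ✗ (lhs fails at k=7 before rhs at j=10)
  i=8: ✗ (lhs fails at k=8 before rhs at j=10)
Positions where it holds: {0, 2, 4} → 3.

3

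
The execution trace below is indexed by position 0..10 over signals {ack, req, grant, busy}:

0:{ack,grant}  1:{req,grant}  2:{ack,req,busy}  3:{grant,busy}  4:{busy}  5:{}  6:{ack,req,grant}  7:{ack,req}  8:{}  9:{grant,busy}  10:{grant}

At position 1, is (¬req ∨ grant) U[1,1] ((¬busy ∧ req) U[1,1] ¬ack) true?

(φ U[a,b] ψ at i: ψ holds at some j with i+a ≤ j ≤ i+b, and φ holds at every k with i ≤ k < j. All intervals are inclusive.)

False

Need some j in [2,2] with ((¬busy ∧ req) U[1,1] ¬ack), and (¬req ∨ grant) at every k in [1,j-1].
  j=2: ((¬busy ∧ req) U[1,1] ¬ack) — fails.
No j in the window works → until fails.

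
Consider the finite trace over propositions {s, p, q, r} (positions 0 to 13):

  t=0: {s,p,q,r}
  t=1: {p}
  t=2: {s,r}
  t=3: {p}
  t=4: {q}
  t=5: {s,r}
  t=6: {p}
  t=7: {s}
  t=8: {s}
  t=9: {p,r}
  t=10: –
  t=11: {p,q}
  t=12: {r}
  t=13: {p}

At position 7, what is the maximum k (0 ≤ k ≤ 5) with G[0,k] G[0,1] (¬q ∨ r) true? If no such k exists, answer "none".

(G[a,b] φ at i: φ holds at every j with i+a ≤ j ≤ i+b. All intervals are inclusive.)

G[0,1] (¬q ∨ r) must hold from j=7 onward; find where it first fails.
  j=7: holds
  j=8: holds
  j=9: holds
  j=10: fails
Holds on [7,9], so largest k = 2.

2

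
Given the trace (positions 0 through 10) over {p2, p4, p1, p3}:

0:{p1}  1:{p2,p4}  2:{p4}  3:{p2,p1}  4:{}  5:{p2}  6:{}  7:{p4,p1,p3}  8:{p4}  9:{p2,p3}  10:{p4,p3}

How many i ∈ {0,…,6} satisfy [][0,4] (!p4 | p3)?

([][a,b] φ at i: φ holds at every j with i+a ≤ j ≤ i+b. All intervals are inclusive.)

1

Evaluate at each i in [0,6]:
  i=0: ✗ (fails at j=1)
  i=1: ✗ (fails at j=1)
  i=2: ✗ (fails at j=2)
  i=3: ✓ (all of [3,7])
  i=4: ✗ (fails at j=8)
  i=5: ✗ (fails at j=8)
  i=6: ✗ (fails at j=8)
Positions where it holds: {3} → 1.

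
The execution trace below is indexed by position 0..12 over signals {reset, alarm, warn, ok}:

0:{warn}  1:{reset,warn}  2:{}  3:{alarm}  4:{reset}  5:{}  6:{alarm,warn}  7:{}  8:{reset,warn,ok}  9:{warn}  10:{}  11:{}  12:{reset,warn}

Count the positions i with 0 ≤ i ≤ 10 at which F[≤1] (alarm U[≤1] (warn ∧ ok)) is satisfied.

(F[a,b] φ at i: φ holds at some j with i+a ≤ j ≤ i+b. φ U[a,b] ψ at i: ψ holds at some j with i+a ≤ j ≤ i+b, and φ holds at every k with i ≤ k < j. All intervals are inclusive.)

Evaluate at each i in [0,10]:
  i=0: ✗ (none in [0,1])
  i=1: ✗ (none in [1,2])
  i=2: ✗ (none in [2,3])
  i=3: ✗ (none in [3,4])
  i=4: ✗ (none in [4,5])
  i=5: ✗ (none in [5,6])
  i=6: ✗ (none in [6,7])
  i=7: ✓ (witness j=8)
  i=8: ✓ (witness j=8)
  i=9: ✗ (none in [9,10])
  i=10: ✗ (none in [10,11])
Positions where it holds: {7, 8} → 2.

2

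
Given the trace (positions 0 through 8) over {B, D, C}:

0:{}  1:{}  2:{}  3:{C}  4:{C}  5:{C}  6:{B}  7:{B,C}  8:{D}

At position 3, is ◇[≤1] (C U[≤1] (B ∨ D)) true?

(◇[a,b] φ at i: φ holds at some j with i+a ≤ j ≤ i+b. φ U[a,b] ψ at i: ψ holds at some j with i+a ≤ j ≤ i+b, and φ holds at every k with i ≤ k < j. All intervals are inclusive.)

False

Check (C U[≤1] (B ∨ D)) at each j in [3,4]:
  j=3: fails
  j=4: fails
No position in the window satisfies it → formula fails.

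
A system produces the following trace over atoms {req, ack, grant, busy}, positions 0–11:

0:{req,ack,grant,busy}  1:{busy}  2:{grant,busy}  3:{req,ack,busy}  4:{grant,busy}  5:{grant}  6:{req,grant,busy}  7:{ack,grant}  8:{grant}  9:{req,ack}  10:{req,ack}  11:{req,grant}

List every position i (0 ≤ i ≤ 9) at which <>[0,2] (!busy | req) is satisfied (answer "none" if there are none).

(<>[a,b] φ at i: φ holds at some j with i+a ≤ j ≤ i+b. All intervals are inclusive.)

Evaluate at each i in [0,9]:
  i=0: ✓ (witness j=0)
  i=1: ✓ (witness j=3)
  i=2: ✓ (witness j=3)
  i=3: ✓ (witness j=3)
  i=4: ✓ (witness j=5)
  i=5: ✓ (witness j=5)
  i=6: ✓ (witness j=6)
  i=7: ✓ (witness j=7)
  i=8: ✓ (witness j=8)
  i=9: ✓ (witness j=9)

0, 1, 2, 3, 4, 5, 6, 7, 8, 9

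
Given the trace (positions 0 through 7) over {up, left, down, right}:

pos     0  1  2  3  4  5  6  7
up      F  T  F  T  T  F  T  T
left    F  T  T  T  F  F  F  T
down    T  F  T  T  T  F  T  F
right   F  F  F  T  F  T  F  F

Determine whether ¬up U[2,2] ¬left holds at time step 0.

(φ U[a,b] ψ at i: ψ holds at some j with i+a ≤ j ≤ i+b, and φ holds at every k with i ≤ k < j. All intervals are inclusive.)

False

Need some j in [2,2] with ¬left, and ¬up at every k in [0,j-1].
  j=2: ¬left false.
No j in the window works → until fails.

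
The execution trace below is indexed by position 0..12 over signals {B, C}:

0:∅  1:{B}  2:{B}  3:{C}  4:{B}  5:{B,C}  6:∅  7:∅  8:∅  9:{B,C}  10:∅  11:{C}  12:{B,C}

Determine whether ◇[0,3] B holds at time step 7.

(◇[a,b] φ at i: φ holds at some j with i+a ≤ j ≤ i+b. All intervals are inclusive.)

True

Check B at each j in [7,10]:
  j=7: false
  j=8: false
  j=9: true
  j=10: false
Found at j=9 → formula holds.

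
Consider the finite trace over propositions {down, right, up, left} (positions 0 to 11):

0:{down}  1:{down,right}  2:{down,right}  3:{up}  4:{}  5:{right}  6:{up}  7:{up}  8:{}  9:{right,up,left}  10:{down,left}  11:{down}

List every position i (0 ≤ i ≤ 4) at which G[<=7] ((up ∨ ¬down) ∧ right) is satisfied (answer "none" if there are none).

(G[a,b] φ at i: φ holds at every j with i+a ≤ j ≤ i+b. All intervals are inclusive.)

none

Evaluate at each i in [0,4]:
  i=0: ✗ (fails at j=0)
  i=1: ✗ (fails at j=1)
  i=2: ✗ (fails at j=2)
  i=3: ✗ (fails at j=3)
  i=4: ✗ (fails at j=4)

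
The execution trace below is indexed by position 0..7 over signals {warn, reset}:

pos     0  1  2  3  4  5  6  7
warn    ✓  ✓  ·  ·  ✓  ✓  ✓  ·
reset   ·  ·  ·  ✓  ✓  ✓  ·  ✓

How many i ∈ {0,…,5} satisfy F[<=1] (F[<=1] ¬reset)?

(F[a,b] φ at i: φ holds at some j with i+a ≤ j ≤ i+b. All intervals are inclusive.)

5

Evaluate at each i in [0,5]:
  i=0: ✓ (witness j=0)
  i=1: ✓ (witness j=1)
  i=2: ✓ (witness j=2)
  i=3: ✗ (none in [3,4])
  i=4: ✓ (witness j=5)
  i=5: ✓ (witness j=5)
Positions where it holds: {0, 1, 2, 4, 5} → 5.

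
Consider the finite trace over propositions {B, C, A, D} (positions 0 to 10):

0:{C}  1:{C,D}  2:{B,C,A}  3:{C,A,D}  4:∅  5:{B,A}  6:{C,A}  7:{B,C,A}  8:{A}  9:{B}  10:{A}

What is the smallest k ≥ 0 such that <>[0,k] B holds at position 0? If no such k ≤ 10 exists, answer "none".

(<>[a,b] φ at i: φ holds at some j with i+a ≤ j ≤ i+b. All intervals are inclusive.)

Scan j = 0,1,… for B:
  j=0: fails
  j=1: fails
  j=2: holds
First hit at j=2, so smallest k = 2-0 = 2.

2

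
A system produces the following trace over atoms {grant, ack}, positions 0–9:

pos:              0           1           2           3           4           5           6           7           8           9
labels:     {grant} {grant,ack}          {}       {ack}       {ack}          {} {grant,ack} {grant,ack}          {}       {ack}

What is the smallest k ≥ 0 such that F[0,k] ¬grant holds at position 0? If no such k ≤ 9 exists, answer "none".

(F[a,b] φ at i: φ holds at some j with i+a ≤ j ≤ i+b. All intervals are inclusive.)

2

Scan j = 0,1,… for ¬grant:
  j=0: fails
  j=1: fails
  j=2: holds
First hit at j=2, so smallest k = 2-0 = 2.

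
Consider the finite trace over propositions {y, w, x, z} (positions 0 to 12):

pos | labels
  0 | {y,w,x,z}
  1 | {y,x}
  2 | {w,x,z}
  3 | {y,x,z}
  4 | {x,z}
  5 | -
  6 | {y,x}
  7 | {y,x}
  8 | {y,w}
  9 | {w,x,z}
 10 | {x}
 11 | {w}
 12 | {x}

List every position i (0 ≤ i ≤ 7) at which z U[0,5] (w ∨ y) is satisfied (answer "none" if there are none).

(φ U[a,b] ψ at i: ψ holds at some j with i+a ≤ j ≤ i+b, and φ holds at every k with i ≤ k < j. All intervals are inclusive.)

0, 1, 2, 3, 6, 7

Evaluate at each i in [0,7]:
  i=0: ✓ (rhs at j=0)
  i=1: ✓ (rhs at j=1)
  i=2: ✓ (rhs at j=2)
  i=3: ✓ (rhs at j=3)
  i=4: ✗ (lhs fails at k=5 before rhs at j=6)
  i=5: ✗ (lhs fails at k=5 before rhs at j=6)
  i=6: ✓ (rhs at j=6)
  i=7: ✓ (rhs at j=7)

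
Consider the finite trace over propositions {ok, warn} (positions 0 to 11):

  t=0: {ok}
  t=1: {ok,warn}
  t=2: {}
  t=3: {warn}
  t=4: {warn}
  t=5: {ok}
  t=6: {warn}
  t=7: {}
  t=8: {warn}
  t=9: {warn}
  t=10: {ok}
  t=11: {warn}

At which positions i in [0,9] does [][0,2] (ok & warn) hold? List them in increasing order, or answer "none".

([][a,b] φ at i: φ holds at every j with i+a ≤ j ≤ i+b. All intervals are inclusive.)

none

Evaluate at each i in [0,9]:
  i=0: ✗ (fails at j=0)
  i=1: ✗ (fails at j=2)
  i=2: ✗ (fails at j=2)
  i=3: ✗ (fails at j=3)
  i=4: ✗ (fails at j=4)
  i=5: ✗ (fails at j=5)
  i=6: ✗ (fails at j=6)
  i=7: ✗ (fails at j=7)
  i=8: ✗ (fails at j=8)
  i=9: ✗ (fails at j=9)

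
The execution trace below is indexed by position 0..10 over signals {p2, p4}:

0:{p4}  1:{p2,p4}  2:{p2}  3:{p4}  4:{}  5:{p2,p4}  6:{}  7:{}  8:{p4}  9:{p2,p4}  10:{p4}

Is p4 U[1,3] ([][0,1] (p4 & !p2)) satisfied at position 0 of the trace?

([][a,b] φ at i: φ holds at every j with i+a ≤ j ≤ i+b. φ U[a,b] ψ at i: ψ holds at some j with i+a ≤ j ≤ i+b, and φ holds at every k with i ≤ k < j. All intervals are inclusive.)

Does not hold

Need some j in [1,3] with [][0,1] (p4 & !p2), and p4 at every k in [0,j-1].
  j=1: [][0,1] (p4 & !p2) — fails at 1.
  j=2: [][0,1] (p4 & !p2) — fails at 2.
  j=3: [][0,1] (p4 & !p2) — fails at 4.
No j in the window works → until fails.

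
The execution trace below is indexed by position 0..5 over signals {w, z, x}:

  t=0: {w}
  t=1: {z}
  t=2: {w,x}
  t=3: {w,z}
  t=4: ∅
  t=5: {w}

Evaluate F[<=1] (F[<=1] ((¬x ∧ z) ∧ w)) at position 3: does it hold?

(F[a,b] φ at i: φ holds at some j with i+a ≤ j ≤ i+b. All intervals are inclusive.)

Holds

Check F[<=1] ((¬x ∧ z) ∧ w) at each j in [3,4]:
  j=3: holds (witness at 3)
  j=4: fails (none in [4,5])
Found at j=3 → formula holds.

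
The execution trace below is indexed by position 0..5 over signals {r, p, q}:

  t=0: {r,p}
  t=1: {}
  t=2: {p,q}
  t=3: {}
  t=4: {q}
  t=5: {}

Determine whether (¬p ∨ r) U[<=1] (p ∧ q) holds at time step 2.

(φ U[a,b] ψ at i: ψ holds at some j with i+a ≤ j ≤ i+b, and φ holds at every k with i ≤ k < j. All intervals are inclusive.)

Need some j in [2,3] with (p ∧ q), and (¬p ∨ r) at every k in [2,j-1].
  j=2: (p ∧ q) holds; no prefix to check → satisfied.

Holds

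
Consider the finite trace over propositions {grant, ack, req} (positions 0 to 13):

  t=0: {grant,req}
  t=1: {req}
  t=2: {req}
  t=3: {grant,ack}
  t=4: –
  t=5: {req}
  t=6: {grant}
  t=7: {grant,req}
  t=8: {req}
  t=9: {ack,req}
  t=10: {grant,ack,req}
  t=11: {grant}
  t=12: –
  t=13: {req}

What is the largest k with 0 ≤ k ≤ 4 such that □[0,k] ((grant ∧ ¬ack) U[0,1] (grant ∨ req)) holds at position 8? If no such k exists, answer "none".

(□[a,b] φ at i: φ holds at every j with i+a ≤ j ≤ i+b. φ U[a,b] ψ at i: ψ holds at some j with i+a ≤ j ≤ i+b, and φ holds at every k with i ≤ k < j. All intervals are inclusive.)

((grant ∧ ¬ack) U[0,1] (grant ∨ req)) must hold from j=8 onward; find where it first fails.
  j=8: holds
  j=9: holds
  j=10: holds
  j=11: holds
  j=12: fails
Holds on [8,11], so largest k = 3.

3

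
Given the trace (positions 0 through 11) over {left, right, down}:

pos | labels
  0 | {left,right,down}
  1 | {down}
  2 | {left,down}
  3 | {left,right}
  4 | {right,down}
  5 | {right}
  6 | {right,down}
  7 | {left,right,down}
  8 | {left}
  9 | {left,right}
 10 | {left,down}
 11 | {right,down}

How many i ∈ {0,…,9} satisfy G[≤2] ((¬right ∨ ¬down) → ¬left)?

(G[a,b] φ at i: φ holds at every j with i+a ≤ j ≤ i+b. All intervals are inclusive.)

Evaluate at each i in [0,9]:
  i=0: ✗ (fails at j=2)
  i=1: ✗ (fails at j=2)
  i=2: ✗ (fails at j=2)
  i=3: ✗ (fails at j=3)
  i=4: ✓ (all of [4,6])
  i=5: ✓ (all of [5,7])
  i=6: ✗ (fails at j=8)
  i=7: ✗ (fails at j=8)
  i=8: ✗ (fails at j=8)
  i=9: ✗ (fails at j=9)
Positions where it holds: {4, 5} → 2.

2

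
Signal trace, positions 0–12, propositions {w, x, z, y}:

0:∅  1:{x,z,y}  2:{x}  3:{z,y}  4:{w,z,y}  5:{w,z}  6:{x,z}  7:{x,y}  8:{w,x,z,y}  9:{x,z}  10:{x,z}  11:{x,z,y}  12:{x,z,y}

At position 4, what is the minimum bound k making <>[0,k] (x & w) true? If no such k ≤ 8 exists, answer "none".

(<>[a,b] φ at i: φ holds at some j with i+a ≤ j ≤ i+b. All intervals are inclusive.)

4

Scan j = 4,5,… for (x & w):
  j=4: fails
  j=5: fails
  j=6: fails
  j=7: fails
  j=8: holds
First hit at j=8, so smallest k = 8-4 = 4.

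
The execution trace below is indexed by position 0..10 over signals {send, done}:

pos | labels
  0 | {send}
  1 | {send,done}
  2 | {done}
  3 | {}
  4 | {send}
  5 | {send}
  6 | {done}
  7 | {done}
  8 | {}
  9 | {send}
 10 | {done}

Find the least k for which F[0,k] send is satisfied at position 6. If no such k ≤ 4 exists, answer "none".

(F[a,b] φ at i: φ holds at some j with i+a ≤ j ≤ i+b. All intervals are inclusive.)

Scan j = 6,7,… for send:
  j=6: fails
  j=7: fails
  j=8: fails
  j=9: holds
First hit at j=9, so smallest k = 9-6 = 3.

3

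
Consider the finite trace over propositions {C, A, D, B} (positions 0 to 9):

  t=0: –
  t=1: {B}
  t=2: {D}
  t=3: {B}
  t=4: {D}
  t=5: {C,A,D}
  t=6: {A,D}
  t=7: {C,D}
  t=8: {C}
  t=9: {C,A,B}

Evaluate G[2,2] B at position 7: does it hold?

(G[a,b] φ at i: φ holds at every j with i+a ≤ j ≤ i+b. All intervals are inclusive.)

Check B at every j in [9,9]:
  j=9: true
All positions satisfy it → formula holds.

Holds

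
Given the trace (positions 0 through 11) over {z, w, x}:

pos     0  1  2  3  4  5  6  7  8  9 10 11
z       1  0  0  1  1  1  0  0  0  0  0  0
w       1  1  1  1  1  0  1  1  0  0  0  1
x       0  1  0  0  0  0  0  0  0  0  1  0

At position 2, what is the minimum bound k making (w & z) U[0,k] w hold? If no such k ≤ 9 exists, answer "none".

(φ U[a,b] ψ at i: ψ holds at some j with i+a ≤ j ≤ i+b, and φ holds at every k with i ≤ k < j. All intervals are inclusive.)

0

Need earliest j ≥ 2 with w, and (w & z) at every k in [2,j-1].
  j=2: rhs holds (empty prefix). k = 0.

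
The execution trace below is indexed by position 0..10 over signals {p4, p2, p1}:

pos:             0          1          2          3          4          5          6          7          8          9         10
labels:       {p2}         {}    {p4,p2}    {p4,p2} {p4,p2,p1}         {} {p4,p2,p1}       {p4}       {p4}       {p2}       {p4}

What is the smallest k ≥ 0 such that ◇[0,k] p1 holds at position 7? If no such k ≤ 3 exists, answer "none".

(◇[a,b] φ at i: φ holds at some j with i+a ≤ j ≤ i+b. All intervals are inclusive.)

none

Scan j = 7,8,… for p1:
  j=7: fails
  j=8: fails
  j=9: fails
  j=10: fails
No j in [7,10] satisfies it → none.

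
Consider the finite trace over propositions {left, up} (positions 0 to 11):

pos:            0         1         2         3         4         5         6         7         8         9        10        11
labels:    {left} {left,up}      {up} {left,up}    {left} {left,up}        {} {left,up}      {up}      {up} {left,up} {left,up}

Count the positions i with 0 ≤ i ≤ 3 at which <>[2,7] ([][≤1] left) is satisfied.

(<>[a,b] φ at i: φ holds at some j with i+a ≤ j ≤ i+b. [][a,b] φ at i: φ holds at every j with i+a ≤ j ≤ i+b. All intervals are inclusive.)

4

Evaluate at each i in [0,3]:
  i=0: ✓ (witness j=3)
  i=1: ✓ (witness j=3)
  i=2: ✓ (witness j=4)
  i=3: ✓ (witness j=10)
Positions where it holds: {0, 1, 2, 3} → 4.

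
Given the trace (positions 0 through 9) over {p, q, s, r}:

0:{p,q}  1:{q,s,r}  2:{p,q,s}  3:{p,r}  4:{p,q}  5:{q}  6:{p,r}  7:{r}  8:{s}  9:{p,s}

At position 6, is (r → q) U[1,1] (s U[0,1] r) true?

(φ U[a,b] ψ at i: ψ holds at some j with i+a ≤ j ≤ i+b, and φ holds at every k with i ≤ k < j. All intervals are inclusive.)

False

Need some j in [7,7] with (s U[0,1] r), and (r → q) at every k in [6,j-1].
  j=7: (s U[0,1] r) holds, but (r → q) fails at k=6 → not this j.
No j in the window works → until fails.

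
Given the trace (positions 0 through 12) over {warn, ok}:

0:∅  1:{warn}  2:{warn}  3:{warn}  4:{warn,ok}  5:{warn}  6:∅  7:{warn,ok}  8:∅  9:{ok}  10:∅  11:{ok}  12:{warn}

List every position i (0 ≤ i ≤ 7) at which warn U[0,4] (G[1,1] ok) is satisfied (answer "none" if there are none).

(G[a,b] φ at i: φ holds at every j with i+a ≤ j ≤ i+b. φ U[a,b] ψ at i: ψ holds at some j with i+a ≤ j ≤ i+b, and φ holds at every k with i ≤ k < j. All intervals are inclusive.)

Evaluate at each i in [0,7]:
  i=0: ✗ (lhs fails at k=0 before rhs at j=3)
  i=1: ✓ (rhs at j=3; lhs holds on [1,2])
  i=2: ✓ (rhs at j=3; lhs holds on [2,2])
  i=3: ✓ (rhs at j=3)
  i=4: ✓ (rhs at j=6; lhs holds on [4,5])
  i=5: ✓ (rhs at j=6; lhs holds on [5,5])
  i=6: ✓ (rhs at j=6)
  i=7: ✓ (rhs at j=8; lhs holds on [7,7])

1, 2, 3, 4, 5, 6, 7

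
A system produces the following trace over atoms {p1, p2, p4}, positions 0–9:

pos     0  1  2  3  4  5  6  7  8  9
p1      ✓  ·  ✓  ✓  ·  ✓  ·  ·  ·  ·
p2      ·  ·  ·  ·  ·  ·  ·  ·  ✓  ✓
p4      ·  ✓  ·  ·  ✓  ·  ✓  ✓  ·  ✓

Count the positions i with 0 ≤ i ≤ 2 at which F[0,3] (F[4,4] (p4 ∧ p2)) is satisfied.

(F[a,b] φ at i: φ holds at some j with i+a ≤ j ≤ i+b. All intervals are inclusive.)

1

Evaluate at each i in [0,2]:
  i=0: ✗ (none in [0,3])
  i=1: ✗ (none in [1,4])
  i=2: ✓ (witness j=5)
Positions where it holds: {2} → 1.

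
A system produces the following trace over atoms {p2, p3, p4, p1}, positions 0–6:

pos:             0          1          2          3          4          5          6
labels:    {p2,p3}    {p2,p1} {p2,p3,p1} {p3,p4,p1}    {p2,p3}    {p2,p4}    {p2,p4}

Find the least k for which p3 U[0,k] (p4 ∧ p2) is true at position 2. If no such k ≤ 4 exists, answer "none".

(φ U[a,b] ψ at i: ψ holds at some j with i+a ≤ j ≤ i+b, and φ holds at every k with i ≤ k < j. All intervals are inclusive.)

Need earliest j ≥ 2 with (p4 ∧ p2), and p3 at every k in [2,j-1].
  j=2: rhs fails.
  j=3: rhs fails.
  j=4: rhs fails.
  j=5: rhs holds; lhs holds on [2,4]. k = 3.

3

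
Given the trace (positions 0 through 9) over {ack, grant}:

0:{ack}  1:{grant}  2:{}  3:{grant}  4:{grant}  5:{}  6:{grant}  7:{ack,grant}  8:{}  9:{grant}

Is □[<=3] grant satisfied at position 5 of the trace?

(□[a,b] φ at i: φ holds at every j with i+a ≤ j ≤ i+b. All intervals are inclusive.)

Check grant at every j in [5,8]:
  j=5: false
  j=6: true
  j=7: true
  j=8: false
Fails at j=5 → formula fails.

False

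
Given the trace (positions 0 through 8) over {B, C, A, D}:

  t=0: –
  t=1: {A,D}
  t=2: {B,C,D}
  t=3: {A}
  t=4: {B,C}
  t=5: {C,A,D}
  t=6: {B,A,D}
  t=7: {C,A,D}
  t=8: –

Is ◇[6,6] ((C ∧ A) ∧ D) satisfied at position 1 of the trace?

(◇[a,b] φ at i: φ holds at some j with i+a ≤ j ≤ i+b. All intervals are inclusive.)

Check ((C ∧ A) ∧ D) at each j in [7,7]:
  j=7: true
Found at j=7 → formula holds.

Yes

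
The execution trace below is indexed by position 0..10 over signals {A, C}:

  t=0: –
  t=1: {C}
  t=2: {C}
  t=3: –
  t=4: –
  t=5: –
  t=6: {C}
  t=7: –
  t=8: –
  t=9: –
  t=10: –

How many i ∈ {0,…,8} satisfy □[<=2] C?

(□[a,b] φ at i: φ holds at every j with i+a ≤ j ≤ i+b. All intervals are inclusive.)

Evaluate at each i in [0,8]:
  i=0: ✗ (fails at j=0)
  i=1: ✗ (fails at j=3)
  i=2: ✗ (fails at j=3)
  i=3: ✗ (fails at j=3)
  i=4: ✗ (fails at j=4)
  i=5: ✗ (fails at j=5)
  i=6: ✗ (fails at j=7)
  i=7: ✗ (fails at j=7)
  i=8: ✗ (fails at j=8)
Positions where it holds: {} → 0.

0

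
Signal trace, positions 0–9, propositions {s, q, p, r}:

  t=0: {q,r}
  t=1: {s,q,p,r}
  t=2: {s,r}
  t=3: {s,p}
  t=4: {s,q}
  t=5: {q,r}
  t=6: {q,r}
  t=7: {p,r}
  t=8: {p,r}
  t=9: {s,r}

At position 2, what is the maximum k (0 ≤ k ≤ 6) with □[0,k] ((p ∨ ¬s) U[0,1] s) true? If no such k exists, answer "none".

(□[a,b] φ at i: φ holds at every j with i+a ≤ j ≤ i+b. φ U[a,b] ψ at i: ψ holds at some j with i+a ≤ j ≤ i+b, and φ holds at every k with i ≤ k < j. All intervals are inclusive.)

2

((p ∨ ¬s) U[0,1] s) must hold from j=2 onward; find where it first fails.
  j=2: holds
  j=3: holds
  j=4: holds
  j=5: fails
Holds on [2,4], so largest k = 2.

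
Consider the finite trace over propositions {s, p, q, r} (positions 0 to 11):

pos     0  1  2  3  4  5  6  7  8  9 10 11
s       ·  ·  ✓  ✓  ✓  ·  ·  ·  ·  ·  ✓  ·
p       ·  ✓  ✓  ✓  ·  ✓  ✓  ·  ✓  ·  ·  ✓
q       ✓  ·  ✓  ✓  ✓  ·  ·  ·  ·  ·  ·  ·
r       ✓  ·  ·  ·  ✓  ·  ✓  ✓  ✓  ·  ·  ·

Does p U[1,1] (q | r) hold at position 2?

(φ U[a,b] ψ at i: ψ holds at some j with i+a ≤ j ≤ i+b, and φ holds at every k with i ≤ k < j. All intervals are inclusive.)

Yes

Need some j in [3,3] with (q | r), and p at every k in [2,j-1].
  j=3: (q | r) holds; p holds at every k in [2,2] → satisfied.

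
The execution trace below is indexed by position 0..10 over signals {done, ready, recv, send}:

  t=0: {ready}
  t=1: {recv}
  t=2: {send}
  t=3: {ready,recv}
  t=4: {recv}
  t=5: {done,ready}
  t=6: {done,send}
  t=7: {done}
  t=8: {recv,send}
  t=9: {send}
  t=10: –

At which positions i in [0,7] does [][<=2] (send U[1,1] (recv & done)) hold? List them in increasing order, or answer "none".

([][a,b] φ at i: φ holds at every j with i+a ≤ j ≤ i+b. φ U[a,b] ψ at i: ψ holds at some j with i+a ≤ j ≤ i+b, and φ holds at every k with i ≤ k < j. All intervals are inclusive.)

none

Evaluate at each i in [0,7]:
  i=0: ✗ (fails at j=0)
  i=1: ✗ (fails at j=1)
  i=2: ✗ (fails at j=2)
  i=3: ✗ (fails at j=3)
  i=4: ✗ (fails at j=4)
  i=5: ✗ (fails at j=5)
  i=6: ✗ (fails at j=6)
  i=7: ✗ (fails at j=7)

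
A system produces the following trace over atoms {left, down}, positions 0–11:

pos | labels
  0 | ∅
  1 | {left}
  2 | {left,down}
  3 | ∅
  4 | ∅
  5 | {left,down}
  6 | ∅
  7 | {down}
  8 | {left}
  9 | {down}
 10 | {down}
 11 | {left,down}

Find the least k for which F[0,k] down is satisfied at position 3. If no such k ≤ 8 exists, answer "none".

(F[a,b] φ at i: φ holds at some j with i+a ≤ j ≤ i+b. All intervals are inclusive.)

2

Scan j = 3,4,… for down:
  j=3: fails
  j=4: fails
  j=5: holds
First hit at j=5, so smallest k = 5-3 = 2.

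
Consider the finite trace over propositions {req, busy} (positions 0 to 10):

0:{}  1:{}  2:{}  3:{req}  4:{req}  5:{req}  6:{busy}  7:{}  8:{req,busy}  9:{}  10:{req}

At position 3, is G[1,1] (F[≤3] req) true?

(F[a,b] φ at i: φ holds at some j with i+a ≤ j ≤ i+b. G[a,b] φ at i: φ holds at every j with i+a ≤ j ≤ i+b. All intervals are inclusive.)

Holds

Check F[≤3] req at every j in [4,4]:
  j=4: holds (witness at 4)
All positions satisfy it → formula holds.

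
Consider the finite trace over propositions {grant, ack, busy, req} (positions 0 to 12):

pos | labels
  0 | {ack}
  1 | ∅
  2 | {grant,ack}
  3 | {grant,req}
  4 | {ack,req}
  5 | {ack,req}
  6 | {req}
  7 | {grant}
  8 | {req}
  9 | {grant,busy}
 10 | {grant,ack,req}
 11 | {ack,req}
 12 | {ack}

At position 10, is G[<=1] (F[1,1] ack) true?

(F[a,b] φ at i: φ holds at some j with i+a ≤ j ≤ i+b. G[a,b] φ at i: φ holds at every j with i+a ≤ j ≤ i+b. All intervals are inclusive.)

Holds

Check F[1,1] ack at every j in [10,11]:
  j=10: holds (witness at 11)
  j=11: holds (witness at 12)
All positions satisfy it → formula holds.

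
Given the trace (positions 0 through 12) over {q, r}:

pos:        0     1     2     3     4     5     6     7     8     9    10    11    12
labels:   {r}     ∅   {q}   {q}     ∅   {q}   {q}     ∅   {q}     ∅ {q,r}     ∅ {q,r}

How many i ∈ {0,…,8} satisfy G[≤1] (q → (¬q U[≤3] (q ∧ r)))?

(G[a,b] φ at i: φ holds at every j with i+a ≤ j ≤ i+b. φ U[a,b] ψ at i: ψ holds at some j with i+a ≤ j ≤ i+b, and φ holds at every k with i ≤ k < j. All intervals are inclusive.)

Evaluate at each i in [0,8]:
  i=0: ✓ (all of [0,1])
  i=1: ✗ (fails at j=2)
  i=2: ✗ (fails at j=2)
  i=3: ✗ (fails at j=3)
  i=4: ✗ (fails at j=5)
  i=5: ✗ (fails at j=5)
  i=6: ✗ (fails at j=6)
  i=7: ✗ (fails at j=8)
  i=8: ✗ (fails at j=8)
Positions where it holds: {0} → 1.

1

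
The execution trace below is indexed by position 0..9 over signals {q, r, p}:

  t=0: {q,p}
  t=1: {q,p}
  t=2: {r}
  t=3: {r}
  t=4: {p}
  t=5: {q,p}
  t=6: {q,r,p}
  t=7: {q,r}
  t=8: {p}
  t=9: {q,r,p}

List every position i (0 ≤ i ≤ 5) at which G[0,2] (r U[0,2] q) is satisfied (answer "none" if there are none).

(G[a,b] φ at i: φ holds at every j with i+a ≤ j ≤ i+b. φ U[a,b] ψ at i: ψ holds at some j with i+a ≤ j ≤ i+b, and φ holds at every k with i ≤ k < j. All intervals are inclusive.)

5

Evaluate at each i in [0,5]:
  i=0: ✗ (fails at j=2)
  i=1: ✗ (fails at j=2)
  i=2: ✗ (fails at j=2)
  i=3: ✗ (fails at j=3)
  i=4: ✗ (fails at j=4)
  i=5: ✓ (all of [5,7])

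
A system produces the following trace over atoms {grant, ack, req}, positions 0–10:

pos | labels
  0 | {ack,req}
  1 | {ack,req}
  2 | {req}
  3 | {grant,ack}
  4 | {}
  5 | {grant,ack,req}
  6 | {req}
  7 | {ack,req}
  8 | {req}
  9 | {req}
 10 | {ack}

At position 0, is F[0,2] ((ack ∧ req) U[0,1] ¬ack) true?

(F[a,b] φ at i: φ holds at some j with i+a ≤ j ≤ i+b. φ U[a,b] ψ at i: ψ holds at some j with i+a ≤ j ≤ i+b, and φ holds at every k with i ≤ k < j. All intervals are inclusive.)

Holds

Check ((ack ∧ req) U[0,1] ¬ack) at each j in [0,2]:
  j=0: fails
  j=1: holds
  j=2: holds
Found at j=1 → formula holds.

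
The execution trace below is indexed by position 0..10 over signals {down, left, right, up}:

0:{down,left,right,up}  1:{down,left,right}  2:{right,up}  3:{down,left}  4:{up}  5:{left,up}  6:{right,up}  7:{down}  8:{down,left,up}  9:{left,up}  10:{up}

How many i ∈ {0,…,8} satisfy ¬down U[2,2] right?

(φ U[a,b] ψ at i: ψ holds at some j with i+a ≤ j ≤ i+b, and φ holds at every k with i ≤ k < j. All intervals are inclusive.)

1

Evaluate at each i in [0,8]:
  i=0: ✗ (lhs fails at k=0 before rhs at j=2)
  i=1: ✗ (no rhs in [3,3])
  i=2: ✗ (no rhs in [4,4])
  i=3: ✗ (no rhs in [5,5])
  i=4: ✓ (rhs at j=6; lhs holds on [4,5])
  i=5: ✗ (no rhs in [7,7])
  i=6: ✗ (no rhs in [8,8])
  i=7: ✗ (no rhs in [9,9])
  i=8: ✗ (no rhs in [10,10])
Positions where it holds: {4} → 1.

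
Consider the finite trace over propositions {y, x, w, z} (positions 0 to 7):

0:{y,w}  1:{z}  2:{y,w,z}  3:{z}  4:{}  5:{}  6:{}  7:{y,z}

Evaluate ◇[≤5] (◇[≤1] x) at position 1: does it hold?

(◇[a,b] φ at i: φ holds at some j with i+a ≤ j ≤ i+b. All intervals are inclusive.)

False

Check ◇[≤1] x at each j in [1,6]:
  j=1: fails (none in [1,2])
  j=2: fails (none in [2,3])
  j=3: fails (none in [3,4])
  j=4: fails (none in [4,5])
  j=5: fails (none in [5,6])
  j=6: fails (none in [6,7])
No position in the window satisfies it → formula fails.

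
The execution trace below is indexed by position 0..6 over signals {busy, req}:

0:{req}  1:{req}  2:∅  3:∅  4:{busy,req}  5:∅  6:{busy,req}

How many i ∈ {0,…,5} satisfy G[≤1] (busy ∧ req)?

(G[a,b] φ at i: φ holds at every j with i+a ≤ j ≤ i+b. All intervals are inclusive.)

Evaluate at each i in [0,5]:
  i=0: ✗ (fails at j=0)
  i=1: ✗ (fails at j=1)
  i=2: ✗ (fails at j=2)
  i=3: ✗ (fails at j=3)
  i=4: ✗ (fails at j=5)
  i=5: ✗ (fails at j=5)
Positions where it holds: {} → 0.

0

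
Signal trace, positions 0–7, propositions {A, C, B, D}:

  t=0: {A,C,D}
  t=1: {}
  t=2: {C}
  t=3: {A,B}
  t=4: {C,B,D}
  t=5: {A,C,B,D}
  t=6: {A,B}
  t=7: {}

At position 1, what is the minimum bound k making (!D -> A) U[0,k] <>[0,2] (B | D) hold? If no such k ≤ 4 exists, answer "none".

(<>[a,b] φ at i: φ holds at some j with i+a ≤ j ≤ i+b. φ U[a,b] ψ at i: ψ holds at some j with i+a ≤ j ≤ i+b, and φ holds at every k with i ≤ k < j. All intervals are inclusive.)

0

Need earliest j ≥ 1 with <>[0,2] (B | D), and (!D -> A) at every k in [1,j-1].
  j=1: rhs holds (empty prefix). k = 0.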